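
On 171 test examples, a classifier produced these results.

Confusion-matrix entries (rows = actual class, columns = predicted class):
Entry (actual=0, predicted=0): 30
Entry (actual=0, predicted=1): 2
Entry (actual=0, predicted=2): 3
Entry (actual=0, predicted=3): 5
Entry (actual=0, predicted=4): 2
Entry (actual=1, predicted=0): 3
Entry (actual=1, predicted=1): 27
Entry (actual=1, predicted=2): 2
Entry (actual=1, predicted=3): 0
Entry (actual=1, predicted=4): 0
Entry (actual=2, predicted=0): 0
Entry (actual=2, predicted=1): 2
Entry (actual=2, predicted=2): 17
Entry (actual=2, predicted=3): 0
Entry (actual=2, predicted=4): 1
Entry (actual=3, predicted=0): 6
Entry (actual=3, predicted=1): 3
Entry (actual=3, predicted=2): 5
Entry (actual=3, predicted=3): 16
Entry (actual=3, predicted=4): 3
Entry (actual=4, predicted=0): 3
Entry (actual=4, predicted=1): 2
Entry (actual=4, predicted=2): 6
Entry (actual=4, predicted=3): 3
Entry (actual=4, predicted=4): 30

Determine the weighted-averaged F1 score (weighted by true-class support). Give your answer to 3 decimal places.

0.700

Per-class F1 score (2·TP/(2·TP+FP+FN)):
  0: TP=30, FP=3+0+6+3=12, FN=2+3+5+2=12 → 60/84 = 0.7143
  1: TP=27, FP=2+2+3+2=9, FN=3+2+0+0=5 → 54/68 = 0.7941
  2: TP=17, FP=3+2+5+6=16, FN=0+2+0+1=3 → 34/53 = 0.6415
  3: TP=16, FP=5+0+0+3=8, FN=6+3+5+3=17 → 32/57 = 0.5614
  4: TP=30, FP=2+0+1+3=6, FN=3+2+6+3=14 → 60/80 = 0.7500
Weighted-F1 score = Σ (supportᵢ/N)·F1 scoreᵢ with N=171: (42/171)·0.7143 + (32/171)·0.7941 + (20/171)·0.6415 + (33/171)·0.5614 + (44/171)·0.7500 = 0.700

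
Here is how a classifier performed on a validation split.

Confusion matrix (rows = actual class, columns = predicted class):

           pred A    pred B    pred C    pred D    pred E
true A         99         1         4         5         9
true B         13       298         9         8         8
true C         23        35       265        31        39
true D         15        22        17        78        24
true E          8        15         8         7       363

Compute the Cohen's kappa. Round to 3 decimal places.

Observed agreement pₒ = trace/N = 1103/1404 = 0.7856
Expected agreement pₑ = Σ (rowᵢ·colᵢ)/N² = (118·158 + 336·371 + 393·303 + 156·129 + 401·443)/1404² = 0.2334
κ = (pₒ − pₑ)/(1 − pₑ) = (0.7856 − 0.2334)/(1 − 0.2334) = 0.720

0.720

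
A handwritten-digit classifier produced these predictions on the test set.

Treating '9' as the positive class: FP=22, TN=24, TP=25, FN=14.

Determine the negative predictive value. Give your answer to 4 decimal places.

0.6316

NPV = TN/(TN+FN) = 24/(24+14) = 0.6316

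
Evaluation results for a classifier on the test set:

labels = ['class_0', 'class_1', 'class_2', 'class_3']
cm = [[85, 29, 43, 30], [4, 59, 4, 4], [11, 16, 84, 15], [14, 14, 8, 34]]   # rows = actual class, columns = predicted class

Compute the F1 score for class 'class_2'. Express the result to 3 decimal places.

0.634

One-vs-rest for 'class_2': TP = diagonal; FP = other classes predicted 'class_2'; FN = 'class_2' predicted as other.
F1 score = 2·TP/(2·TP+FP+FN).
class_2: TP=84, FP=43+4+8=55, FN=11+16+15=42 → 168/265 = 0.6340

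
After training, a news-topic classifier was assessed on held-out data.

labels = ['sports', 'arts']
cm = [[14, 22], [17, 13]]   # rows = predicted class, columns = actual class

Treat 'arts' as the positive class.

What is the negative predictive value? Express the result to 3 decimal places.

NPV = TN/(TN+FN) = 14/(14+22) = 0.389

0.389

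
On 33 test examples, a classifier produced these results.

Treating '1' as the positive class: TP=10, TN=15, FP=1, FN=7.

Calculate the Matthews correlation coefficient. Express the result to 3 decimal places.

0.557

MCC = (TP·TN − FP·FN) / √((TP+FP)(TP+FN)(TN+FP)(TN+FN))
Numerator = 10·15 − 1·7 = 143
Denominator = √(11·17·16·22) = √65824 = 256.5619
MCC = 143 / 256.5619 = 0.557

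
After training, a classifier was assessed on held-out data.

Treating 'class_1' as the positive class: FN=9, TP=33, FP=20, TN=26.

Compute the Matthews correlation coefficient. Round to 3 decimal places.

0.358

MCC = (TP·TN − FP·FN) / √((TP+FP)(TP+FN)(TN+FP)(TN+FN))
Numerator = 33·26 − 20·9 = 678
Denominator = √(53·42·46·35) = √3583860 = 1893.1086
MCC = 678 / 1893.1086 = 0.358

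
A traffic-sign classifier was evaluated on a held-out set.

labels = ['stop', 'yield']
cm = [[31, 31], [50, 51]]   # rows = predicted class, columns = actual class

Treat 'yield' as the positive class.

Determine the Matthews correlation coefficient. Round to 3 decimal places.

MCC = (TP·TN − FP·FN) / √((TP+FP)(TP+FN)(TN+FP)(TN+FN))
Numerator = 51·31 − 50·31 = 31
Denominator = √(101·82·81·62) = √41592204 = 6449.2018
MCC = 31 / 6449.2018 = 0.005

0.005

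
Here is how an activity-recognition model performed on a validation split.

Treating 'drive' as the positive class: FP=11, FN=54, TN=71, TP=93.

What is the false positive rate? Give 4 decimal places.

FPR = FP/(FP+TN) = 11/(11+71) = 0.1341

0.1341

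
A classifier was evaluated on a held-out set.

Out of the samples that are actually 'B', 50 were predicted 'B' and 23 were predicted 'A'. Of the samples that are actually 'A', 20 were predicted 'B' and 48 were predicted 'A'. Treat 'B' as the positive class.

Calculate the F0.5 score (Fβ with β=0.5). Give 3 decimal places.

Fβ = (1+β²)·TP / ((1+β²)·TP + β²·FN + FP), with β²=1/4
= 1.25·50 / (1.25·50 + 0.25·23 + 20) = 0.708

0.708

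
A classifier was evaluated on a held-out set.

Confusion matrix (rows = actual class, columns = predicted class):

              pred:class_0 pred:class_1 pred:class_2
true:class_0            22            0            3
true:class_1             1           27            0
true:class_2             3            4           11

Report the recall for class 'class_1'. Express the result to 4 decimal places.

Take TP from the diagonal, FP from the rest of the 'class_1' prediction marginal, FN from the rest of the 'class_1' actual marginal.
recall = TP/(TP+FN).
class_1: TP=27, FN=1+0=1 → 27/28 = 0.96429

0.9643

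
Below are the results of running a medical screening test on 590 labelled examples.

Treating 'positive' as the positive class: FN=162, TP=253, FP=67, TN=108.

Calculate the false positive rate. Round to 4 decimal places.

0.3829

FPR = FP/(FP+TN) = 67/(67+108) = 0.3829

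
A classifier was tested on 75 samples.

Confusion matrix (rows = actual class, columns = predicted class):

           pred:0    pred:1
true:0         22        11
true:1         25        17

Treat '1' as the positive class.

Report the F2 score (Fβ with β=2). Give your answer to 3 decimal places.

Fβ = (1+β²)·TP / ((1+β²)·TP + β²·FN + FP), with β²=4
= 5·17 / (5·17 + 4·25 + 11) = 0.434

0.434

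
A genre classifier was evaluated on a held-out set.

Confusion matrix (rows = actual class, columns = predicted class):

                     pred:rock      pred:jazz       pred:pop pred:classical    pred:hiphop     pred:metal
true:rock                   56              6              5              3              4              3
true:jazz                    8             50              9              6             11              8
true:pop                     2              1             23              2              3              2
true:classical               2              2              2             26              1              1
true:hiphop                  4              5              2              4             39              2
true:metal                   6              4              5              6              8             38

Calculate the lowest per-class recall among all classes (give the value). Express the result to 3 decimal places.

Per-class recall (TP/(TP+FN)):
  rock: TP=56, FN=6+5+3+4+3=21 → 56/77 = 0.7273
  jazz: TP=50, FN=8+9+6+11+8=42 → 50/92 = 0.5435
  pop: TP=23, FN=2+1+2+3+2=10 → 23/33 = 0.6970
  classical: TP=26, FN=2+2+2+1+1=8 → 26/34 = 0.7647
  hiphop: TP=39, FN=4+5+2+4+2=17 → 39/56 = 0.6964
  metal: TP=38, FN=6+4+5+6+8=29 → 38/67 = 0.5672
Lowest is class 'jazz' with recall = 0.543.

0.543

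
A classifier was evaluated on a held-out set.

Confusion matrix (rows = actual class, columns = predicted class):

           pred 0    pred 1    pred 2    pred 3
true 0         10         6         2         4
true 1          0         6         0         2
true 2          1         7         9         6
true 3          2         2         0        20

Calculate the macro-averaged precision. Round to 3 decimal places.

Per-class precision (TP/(TP+FP)):
  0: TP=10, FP=0+1+2=3 → 10/13 = 0.7692
  1: TP=6, FP=6+7+2=15 → 6/21 = 0.2857
  2: TP=9, FP=2+0+0=2 → 9/11 = 0.8182
  3: TP=20, FP=4+2+6=12 → 20/32 = 0.6250
Macro-precision = mean = (0.7692 + 0.2857 + 0.8182 + 0.6250) / 4 = 0.625

0.625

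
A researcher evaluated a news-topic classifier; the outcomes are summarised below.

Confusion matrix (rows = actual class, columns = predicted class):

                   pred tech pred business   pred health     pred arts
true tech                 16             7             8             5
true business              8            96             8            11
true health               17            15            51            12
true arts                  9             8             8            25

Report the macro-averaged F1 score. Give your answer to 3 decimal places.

Per-class F1 score (2·TP/(2·TP+FP+FN)):
  tech: TP=16, FP=8+17+9=34, FN=7+8+5=20 → 32/86 = 0.3721
  business: TP=96, FP=7+15+8=30, FN=8+8+11=27 → 192/249 = 0.7711
  health: TP=51, FP=8+8+8=24, FN=17+15+12=44 → 102/170 = 0.6000
  arts: TP=25, FP=5+11+12=28, FN=9+8+8=25 → 50/103 = 0.4854
Macro-F1 score = mean = (0.3721 + 0.7711 + 0.6000 + 0.4854) / 4 = 0.557

0.557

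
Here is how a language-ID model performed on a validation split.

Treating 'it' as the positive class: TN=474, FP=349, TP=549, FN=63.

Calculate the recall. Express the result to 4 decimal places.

0.8971

Recall = TP/(TP+FN) = 549/(549+63) = 549/612 = 0.8971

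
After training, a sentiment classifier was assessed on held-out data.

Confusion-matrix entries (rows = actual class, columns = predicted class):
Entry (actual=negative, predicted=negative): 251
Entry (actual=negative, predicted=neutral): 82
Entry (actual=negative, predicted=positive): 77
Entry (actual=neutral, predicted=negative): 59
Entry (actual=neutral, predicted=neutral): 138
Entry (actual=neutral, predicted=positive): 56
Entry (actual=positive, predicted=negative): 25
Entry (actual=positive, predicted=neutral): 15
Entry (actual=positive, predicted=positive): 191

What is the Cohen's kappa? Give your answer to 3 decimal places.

0.468

Observed agreement pₒ = trace/N = 580/894 = 0.6488
Expected agreement pₑ = Σ (rowᵢ·colᵢ)/N² = (410·335 + 253·235 + 231·324)/894² = 0.3399
κ = (pₒ − pₑ)/(1 − pₑ) = (0.6488 − 0.3399)/(1 − 0.3399) = 0.468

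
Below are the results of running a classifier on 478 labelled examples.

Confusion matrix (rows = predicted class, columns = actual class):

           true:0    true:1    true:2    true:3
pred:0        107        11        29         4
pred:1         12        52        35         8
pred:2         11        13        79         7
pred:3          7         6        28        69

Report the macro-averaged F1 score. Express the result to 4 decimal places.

Per-class F1 score (2·TP/(2·TP+FP+FN)):
  0: TP=107, FP=11+29+4=44, FN=12+11+7=30 → 214/288 = 0.74306
  1: TP=52, FP=12+35+8=55, FN=11+13+6=30 → 104/189 = 0.55026
  2: TP=79, FP=11+13+7=31, FN=29+35+28=92 → 158/281 = 0.56228
  3: TP=69, FP=7+6+28=41, FN=4+8+7=19 → 138/198 = 0.69697
Macro-F1 score = mean = (0.74306 + 0.55026 + 0.56228 + 0.69697) / 4 = 0.6381

0.6381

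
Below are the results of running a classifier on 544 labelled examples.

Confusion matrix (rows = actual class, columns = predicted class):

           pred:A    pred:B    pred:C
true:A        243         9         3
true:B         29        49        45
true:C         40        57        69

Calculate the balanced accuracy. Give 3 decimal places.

0.589

Balanced accuracy = mean of per-class recall.
  A: recall = 243/255 = 0.9529
  B: recall = 49/123 = 0.3984
  C: recall = 69/166 = 0.4157
Mean = (0.9529 + 0.3984 + 0.4157) / 3 = 0.589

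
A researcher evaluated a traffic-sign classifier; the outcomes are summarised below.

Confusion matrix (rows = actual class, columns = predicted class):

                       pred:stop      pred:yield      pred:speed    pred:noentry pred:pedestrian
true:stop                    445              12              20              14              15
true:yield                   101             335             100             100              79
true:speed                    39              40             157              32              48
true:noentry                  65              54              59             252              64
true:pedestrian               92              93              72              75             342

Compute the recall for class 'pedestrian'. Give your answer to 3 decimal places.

0.507

One-vs-rest for 'pedestrian': TP = diagonal; FP = other classes predicted 'pedestrian'; FN = 'pedestrian' predicted as other.
recall = TP/(TP+FN).
pedestrian: TP=342, FN=92+93+72+75=332 → 342/674 = 0.5074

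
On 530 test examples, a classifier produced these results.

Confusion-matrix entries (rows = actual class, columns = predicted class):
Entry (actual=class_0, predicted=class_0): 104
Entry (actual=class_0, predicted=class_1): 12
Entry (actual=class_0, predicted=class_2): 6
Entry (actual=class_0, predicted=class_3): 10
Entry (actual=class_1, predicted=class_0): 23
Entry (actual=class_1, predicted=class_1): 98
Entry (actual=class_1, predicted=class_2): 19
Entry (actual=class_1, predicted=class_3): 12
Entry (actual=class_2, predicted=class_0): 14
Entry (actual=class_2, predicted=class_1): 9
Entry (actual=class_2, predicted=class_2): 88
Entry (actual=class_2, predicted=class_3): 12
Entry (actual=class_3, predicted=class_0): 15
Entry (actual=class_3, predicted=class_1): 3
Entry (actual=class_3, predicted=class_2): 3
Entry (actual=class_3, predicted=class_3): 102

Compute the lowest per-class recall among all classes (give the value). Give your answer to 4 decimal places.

0.6447

Per-class recall (TP/(TP+FN)):
  class_0: TP=104, FN=12+6+10=28 → 104/132 = 0.78788
  class_1: TP=98, FN=23+19+12=54 → 98/152 = 0.64474
  class_2: TP=88, FN=14+9+12=35 → 88/123 = 0.71545
  class_3: TP=102, FN=15+3+3=21 → 102/123 = 0.82927
Lowest is class 'class_1' with recall = 0.6447.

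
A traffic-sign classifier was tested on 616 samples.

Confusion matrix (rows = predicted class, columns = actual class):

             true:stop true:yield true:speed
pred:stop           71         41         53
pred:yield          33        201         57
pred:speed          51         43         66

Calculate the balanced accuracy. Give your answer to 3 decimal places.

Balanced accuracy = mean of per-class recall.
  stop: recall = 71/155 = 0.4581
  yield: recall = 201/285 = 0.7053
  speed: recall = 66/176 = 0.3750
Mean = (0.4581 + 0.7053 + 0.3750) / 3 = 0.513

0.513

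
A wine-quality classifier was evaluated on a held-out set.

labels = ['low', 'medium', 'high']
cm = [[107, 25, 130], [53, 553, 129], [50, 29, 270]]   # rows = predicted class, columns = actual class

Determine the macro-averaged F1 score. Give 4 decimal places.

Per-class F1 score (2·TP/(2·TP+FP+FN)):
  low: TP=107, FP=25+130=155, FN=53+50=103 → 214/472 = 0.45339
  medium: TP=553, FP=53+129=182, FN=25+29=54 → 1106/1342 = 0.82414
  high: TP=270, FP=50+29=79, FN=130+129=259 → 540/878 = 0.61503
Macro-F1 score = mean = (0.45339 + 0.82414 + 0.61503) / 3 = 0.6309

0.6309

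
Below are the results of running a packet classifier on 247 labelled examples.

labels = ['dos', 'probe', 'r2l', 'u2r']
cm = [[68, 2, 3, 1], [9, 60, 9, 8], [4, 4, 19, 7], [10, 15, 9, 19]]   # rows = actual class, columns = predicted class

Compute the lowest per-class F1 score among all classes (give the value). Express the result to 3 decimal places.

0.432

Per-class F1 score (2·TP/(2·TP+FP+FN)):
  dos: TP=68, FP=9+4+10=23, FN=2+3+1=6 → 136/165 = 0.8242
  probe: TP=60, FP=2+4+15=21, FN=9+9+8=26 → 120/167 = 0.7186
  r2l: TP=19, FP=3+9+9=21, FN=4+4+7=15 → 38/74 = 0.5135
  u2r: TP=19, FP=1+8+7=16, FN=10+15+9=34 → 38/88 = 0.4318
Lowest is class 'u2r' with F1 score = 0.432.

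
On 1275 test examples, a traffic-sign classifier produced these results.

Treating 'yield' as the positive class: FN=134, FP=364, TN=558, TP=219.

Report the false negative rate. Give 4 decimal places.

FNR = FN/(FN+TP) = 134/(134+219) = 0.3796

0.3796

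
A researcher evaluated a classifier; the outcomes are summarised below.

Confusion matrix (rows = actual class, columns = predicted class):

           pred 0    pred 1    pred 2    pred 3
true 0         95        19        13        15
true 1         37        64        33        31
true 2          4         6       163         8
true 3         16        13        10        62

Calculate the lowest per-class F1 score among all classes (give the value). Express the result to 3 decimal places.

Per-class F1 score (2·TP/(2·TP+FP+FN)):
  0: TP=95, FP=37+4+16=57, FN=19+13+15=47 → 190/294 = 0.6463
  1: TP=64, FP=19+6+13=38, FN=37+33+31=101 → 128/267 = 0.4794
  2: TP=163, FP=13+33+10=56, FN=4+6+8=18 → 326/400 = 0.8150
  3: TP=62, FP=15+31+8=54, FN=16+13+10=39 → 124/217 = 0.5714
Lowest is class '1' with F1 score = 0.479.

0.479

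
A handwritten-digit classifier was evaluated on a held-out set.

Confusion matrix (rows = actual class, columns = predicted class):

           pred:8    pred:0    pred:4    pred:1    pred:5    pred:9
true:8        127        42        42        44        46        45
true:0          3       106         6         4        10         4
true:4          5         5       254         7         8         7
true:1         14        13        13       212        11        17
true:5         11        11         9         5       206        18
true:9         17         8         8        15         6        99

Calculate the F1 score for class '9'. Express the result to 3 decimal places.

Take TP from the diagonal, FP from the rest of the '9' prediction marginal, FN from the rest of the '9' actual marginal.
F1 score = 2·TP/(2·TP+FP+FN).
9: TP=99, FP=45+4+7+17+18=91, FN=17+8+8+15+6=54 → 198/343 = 0.5773

0.577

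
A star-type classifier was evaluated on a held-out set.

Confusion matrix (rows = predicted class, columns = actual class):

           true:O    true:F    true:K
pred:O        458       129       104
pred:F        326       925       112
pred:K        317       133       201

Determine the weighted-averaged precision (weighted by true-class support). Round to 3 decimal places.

Per-class precision (TP/(TP+FP)):
  O: TP=458, FP=129+104=233 → 458/691 = 0.6628
  F: TP=925, FP=326+112=438 → 925/1363 = 0.6787
  K: TP=201, FP=317+133=450 → 201/651 = 0.3088
Weighted-precision = Σ (supportᵢ/N)·precisionᵢ with N=2705: (1101/2705)·0.6628 + (1187/2705)·0.6787 + (417/2705)·0.3088 = 0.615

0.615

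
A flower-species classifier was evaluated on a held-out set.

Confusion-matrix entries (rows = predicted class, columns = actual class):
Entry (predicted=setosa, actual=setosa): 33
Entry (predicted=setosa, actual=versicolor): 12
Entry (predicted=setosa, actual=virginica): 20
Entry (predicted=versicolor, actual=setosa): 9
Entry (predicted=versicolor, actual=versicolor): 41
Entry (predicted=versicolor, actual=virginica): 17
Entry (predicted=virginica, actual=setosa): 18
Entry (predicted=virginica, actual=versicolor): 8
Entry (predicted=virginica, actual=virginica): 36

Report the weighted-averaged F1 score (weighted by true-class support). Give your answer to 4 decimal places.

Per-class F1 score (2·TP/(2·TP+FP+FN)):
  setosa: TP=33, FP=12+20=32, FN=9+18=27 → 66/125 = 0.52800
  versicolor: TP=41, FP=9+17=26, FN=12+8=20 → 82/128 = 0.64063
  virginica: TP=36, FP=18+8=26, FN=20+17=37 → 72/135 = 0.53333
Weighted-F1 score = Σ (supportᵢ/N)·F1 scoreᵢ with N=194: (60/194)·0.52800 + (61/194)·0.64063 + (73/194)·0.53333 = 0.5654

0.5654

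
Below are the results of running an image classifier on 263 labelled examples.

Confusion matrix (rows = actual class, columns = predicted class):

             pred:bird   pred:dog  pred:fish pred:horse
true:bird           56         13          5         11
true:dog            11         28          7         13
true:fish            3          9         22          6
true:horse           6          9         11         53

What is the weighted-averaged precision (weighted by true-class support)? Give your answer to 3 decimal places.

0.611

Per-class precision (TP/(TP+FP)):
  bird: TP=56, FP=11+3+6=20 → 56/76 = 0.7368
  dog: TP=28, FP=13+9+9=31 → 28/59 = 0.4746
  fish: TP=22, FP=5+7+11=23 → 22/45 = 0.4889
  horse: TP=53, FP=11+13+6=30 → 53/83 = 0.6386
Weighted-precision = Σ (supportᵢ/N)·precisionᵢ with N=263: (85/263)·0.7368 + (59/263)·0.4746 + (40/263)·0.4889 + (79/263)·0.6386 = 0.611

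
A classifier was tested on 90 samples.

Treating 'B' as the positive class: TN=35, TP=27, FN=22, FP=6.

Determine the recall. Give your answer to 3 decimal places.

Recall = TP/(TP+FN) = 27/(27+22) = 27/49 = 0.551

0.551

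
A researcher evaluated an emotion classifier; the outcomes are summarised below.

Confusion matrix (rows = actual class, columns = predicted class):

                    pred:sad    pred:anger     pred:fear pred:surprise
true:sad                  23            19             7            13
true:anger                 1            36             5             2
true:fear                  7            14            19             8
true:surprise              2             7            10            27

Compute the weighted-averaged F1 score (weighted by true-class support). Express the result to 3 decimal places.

0.514

Per-class F1 score (2·TP/(2·TP+FP+FN)):
  sad: TP=23, FP=1+7+2=10, FN=19+7+13=39 → 46/95 = 0.4842
  anger: TP=36, FP=19+14+7=40, FN=1+5+2=8 → 72/120 = 0.6000
  fear: TP=19, FP=7+5+10=22, FN=7+14+8=29 → 38/89 = 0.4270
  surprise: TP=27, FP=13+2+8=23, FN=2+7+10=19 → 54/96 = 0.5625
Weighted-F1 score = Σ (supportᵢ/N)·F1 scoreᵢ with N=200: (62/200)·0.4842 + (44/200)·0.6000 + (48/200)·0.4270 + (46/200)·0.5625 = 0.514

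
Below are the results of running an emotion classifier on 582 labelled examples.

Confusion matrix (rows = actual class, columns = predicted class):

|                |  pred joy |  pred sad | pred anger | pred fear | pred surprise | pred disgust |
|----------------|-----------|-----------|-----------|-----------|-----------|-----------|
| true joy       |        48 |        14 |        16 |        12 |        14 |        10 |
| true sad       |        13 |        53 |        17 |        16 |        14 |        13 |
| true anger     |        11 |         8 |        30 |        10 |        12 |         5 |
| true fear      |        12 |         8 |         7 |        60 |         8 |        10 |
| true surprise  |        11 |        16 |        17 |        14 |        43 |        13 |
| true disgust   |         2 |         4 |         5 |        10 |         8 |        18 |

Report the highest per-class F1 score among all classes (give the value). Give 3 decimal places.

Per-class F1 score (2·TP/(2·TP+FP+FN)):
  joy: TP=48, FP=13+11+12+11+2=49, FN=14+16+12+14+10=66 → 96/211 = 0.4550
  sad: TP=53, FP=14+8+8+16+4=50, FN=13+17+16+14+13=73 → 106/229 = 0.4629
  anger: TP=30, FP=16+17+7+17+5=62, FN=11+8+10+12+5=46 → 60/168 = 0.3571
  fear: TP=60, FP=12+16+10+14+10=62, FN=12+8+7+8+10=45 → 120/227 = 0.5286
  surprise: TP=43, FP=14+14+12+8+8=56, FN=11+16+17+14+13=71 → 86/213 = 0.4038
  disgust: TP=18, FP=10+13+5+10+13=51, FN=2+4+5+10+8=29 → 36/116 = 0.3103
Highest is class 'fear' with F1 score = 0.529.

0.529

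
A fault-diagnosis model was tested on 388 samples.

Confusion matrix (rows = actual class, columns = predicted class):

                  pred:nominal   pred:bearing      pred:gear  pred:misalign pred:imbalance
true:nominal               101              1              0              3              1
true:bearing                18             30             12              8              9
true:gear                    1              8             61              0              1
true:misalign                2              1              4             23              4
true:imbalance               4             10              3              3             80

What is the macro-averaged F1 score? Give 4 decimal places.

0.7239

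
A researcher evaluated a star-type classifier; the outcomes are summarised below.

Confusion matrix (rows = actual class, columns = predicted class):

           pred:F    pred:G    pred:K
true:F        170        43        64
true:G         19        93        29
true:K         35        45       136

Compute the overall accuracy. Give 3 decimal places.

0.629

Accuracy = trace / total = (170+93+136=399) / 634 = 399/634 = 0.629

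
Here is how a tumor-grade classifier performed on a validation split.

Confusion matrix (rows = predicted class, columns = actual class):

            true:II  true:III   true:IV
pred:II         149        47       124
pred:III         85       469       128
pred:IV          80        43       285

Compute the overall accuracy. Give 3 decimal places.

Accuracy = trace / total = (149+469+285=903) / 1410 = 903/1410 = 0.640

0.640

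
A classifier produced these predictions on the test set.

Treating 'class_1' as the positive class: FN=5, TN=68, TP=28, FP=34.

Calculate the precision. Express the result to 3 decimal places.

0.452

Precision = TP/(TP+FP) = 28/(28+34) = 28/62 = 0.452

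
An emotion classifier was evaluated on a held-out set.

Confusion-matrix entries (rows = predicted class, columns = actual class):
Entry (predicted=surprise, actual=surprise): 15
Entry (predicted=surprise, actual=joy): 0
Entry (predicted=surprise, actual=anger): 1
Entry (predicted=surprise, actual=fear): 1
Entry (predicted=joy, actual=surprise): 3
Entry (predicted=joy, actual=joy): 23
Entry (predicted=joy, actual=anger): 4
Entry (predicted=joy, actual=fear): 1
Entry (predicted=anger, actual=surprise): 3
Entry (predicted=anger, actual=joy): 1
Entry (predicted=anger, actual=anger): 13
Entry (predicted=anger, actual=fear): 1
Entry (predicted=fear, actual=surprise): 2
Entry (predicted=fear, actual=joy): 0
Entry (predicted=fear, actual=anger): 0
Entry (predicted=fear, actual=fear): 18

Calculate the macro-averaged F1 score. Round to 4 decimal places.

0.7967

Per-class F1 score (2·TP/(2·TP+FP+FN)):
  surprise: TP=15, FP=0+1+1=2, FN=3+3+2=8 → 30/40 = 0.75000
  joy: TP=23, FP=3+4+1=8, FN=0+1+0=1 → 46/55 = 0.83636
  anger: TP=13, FP=3+1+1=5, FN=1+4+0=5 → 26/36 = 0.72222
  fear: TP=18, FP=2+0+0=2, FN=1+1+1=3 → 36/41 = 0.87805
Macro-F1 score = mean = (0.75000 + 0.83636 + 0.72222 + 0.87805) / 4 = 0.7967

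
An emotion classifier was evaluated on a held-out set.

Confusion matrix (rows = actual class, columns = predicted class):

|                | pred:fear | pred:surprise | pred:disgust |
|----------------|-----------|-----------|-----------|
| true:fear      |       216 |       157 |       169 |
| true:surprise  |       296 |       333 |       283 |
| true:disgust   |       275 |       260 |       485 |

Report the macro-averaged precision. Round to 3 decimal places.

0.412

Per-class precision (TP/(TP+FP)):
  fear: TP=216, FP=296+275=571 → 216/787 = 0.2745
  surprise: TP=333, FP=157+260=417 → 333/750 = 0.4440
  disgust: TP=485, FP=169+283=452 → 485/937 = 0.5176
Macro-precision = mean = (0.2745 + 0.4440 + 0.5176) / 3 = 0.412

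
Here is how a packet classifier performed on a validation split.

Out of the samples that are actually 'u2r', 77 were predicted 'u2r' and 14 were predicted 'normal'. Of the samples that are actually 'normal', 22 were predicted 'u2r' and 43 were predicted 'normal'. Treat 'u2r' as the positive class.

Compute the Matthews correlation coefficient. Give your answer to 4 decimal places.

MCC = (TP·TN − FP·FN) / √((TP+FP)(TP+FN)(TN+FP)(TN+FN))
Numerator = 77·43 − 22·14 = 3003
Denominator = √(99·91·65·57) = √33378345 = 5777.3995
MCC = 3003 / 5777.3995 = 0.5198

0.5198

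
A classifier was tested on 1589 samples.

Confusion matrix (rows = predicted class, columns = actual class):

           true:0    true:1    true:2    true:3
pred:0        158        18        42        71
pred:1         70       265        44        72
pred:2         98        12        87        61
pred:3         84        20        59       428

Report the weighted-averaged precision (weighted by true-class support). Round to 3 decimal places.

Per-class precision (TP/(TP+FP)):
  0: TP=158, FP=18+42+71=131 → 158/289 = 0.5467
  1: TP=265, FP=70+44+72=186 → 265/451 = 0.5876
  2: TP=87, FP=98+12+61=171 → 87/258 = 0.3372
  3: TP=428, FP=84+20+59=163 → 428/591 = 0.7242
Weighted-precision = Σ (supportᵢ/N)·precisionᵢ with N=1589: (410/1589)·0.5467 + (315/1589)·0.5876 + (232/1589)·0.3372 + (632/1589)·0.7242 = 0.595

0.595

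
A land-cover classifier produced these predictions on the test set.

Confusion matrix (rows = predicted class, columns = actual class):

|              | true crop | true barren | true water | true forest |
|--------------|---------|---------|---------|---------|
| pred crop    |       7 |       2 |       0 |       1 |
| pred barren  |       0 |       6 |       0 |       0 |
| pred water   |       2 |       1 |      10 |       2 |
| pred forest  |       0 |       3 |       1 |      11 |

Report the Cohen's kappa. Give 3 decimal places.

Observed agreement pₒ = trace/N = 34/46 = 0.7391
Expected agreement pₑ = Σ (rowᵢ·colᵢ)/N² = (9·10 + 12·6 + 11·15 + 14·15)/46² = 0.2538
κ = (pₒ − pₑ)/(1 − pₑ) = (0.7391 − 0.2538)/(1 − 0.2538) = 0.650

0.650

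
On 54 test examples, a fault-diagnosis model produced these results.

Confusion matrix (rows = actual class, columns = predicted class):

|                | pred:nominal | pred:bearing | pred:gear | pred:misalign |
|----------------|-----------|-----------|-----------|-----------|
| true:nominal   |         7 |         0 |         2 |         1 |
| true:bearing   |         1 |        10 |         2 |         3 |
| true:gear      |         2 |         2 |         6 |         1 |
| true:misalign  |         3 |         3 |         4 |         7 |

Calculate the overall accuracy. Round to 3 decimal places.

0.556

Accuracy = trace / total = (7+10+6+7=30) / 54 = 30/54 = 0.556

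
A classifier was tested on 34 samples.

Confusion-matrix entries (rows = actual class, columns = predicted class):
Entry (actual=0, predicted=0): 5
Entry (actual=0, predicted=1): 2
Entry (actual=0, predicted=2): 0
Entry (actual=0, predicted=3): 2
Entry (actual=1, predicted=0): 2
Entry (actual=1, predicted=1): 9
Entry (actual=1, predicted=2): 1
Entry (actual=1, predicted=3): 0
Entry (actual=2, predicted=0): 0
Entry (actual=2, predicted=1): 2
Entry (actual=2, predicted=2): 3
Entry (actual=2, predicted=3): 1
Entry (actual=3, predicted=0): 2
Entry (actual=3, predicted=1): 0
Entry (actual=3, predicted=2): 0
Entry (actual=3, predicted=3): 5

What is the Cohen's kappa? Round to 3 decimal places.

0.514

Observed agreement pₒ = trace/N = 22/34 = 0.6471
Expected agreement pₑ = Σ (rowᵢ·colᵢ)/N² = (9·9 + 12·13 + 6·4 + 7·8)/34² = 0.2742
κ = (pₒ − pₑ)/(1 − pₑ) = (0.6471 − 0.2742)/(1 − 0.2742) = 0.514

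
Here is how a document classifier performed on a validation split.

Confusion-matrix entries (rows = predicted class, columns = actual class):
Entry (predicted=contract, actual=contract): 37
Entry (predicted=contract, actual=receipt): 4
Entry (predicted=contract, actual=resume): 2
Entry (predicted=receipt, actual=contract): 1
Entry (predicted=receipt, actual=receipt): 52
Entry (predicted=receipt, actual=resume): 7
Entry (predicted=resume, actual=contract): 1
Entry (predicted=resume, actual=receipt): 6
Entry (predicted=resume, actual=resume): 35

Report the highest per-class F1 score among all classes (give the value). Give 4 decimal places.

0.9024

Per-class F1 score (2·TP/(2·TP+FP+FN)):
  contract: TP=37, FP=4+2=6, FN=1+1=2 → 74/82 = 0.90244
  receipt: TP=52, FP=1+7=8, FN=4+6=10 → 104/122 = 0.85246
  resume: TP=35, FP=1+6=7, FN=2+7=9 → 70/86 = 0.81395
Highest is class 'contract' with F1 score = 0.9024.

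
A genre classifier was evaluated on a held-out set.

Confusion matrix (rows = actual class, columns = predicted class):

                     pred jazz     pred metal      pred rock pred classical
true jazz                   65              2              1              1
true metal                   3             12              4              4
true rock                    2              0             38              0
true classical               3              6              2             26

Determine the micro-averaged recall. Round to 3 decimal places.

0.834

Micro-averaging pools counts across classes: ΣTP=141, ΣFP=28, ΣFN=28.
Micro-recall = TP/(TP+FN) on pooled counts = 0.834 (equals overall accuracy in single-label multiclass).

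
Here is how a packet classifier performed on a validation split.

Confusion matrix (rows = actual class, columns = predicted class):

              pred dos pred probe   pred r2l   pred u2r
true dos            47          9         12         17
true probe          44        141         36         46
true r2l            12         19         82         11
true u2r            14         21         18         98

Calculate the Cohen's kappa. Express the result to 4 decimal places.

0.4364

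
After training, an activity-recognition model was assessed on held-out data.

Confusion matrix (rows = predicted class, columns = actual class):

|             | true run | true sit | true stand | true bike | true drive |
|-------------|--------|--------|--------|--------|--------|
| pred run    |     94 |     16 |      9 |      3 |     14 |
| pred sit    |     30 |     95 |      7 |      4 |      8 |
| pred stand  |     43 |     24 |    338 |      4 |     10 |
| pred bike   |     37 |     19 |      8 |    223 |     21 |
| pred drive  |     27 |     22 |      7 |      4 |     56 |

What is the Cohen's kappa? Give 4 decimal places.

0.6306

Observed agreement pₒ = trace/N = 806/1123 = 0.71772
Expected agreement pₑ = Σ (rowᵢ·colᵢ)/N² = (231·136 + 176·144 + 369·419 + 238·308 + 109·116)/1123² = 0.23576
κ = (pₒ − pₑ)/(1 − pₑ) = (0.71772 − 0.23576)/(1 − 0.23576) = 0.6306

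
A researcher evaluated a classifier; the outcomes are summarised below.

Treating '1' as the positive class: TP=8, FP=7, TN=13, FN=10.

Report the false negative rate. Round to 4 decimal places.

0.5556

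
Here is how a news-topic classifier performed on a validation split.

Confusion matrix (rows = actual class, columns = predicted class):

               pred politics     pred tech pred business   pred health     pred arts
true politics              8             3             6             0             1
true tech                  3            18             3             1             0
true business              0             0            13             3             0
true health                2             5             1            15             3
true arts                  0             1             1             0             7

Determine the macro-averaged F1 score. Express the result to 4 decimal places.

Per-class F1 score (2·TP/(2·TP+FP+FN)):
  politics: TP=8, FP=3+0+2+0=5, FN=3+6+0+1=10 → 16/31 = 0.51613
  tech: TP=18, FP=3+0+5+1=9, FN=3+3+1+0=7 → 36/52 = 0.69231
  business: TP=13, FP=6+3+1+1=11, FN=0+0+3+0=3 → 26/40 = 0.65000
  health: TP=15, FP=0+1+3+0=4, FN=2+5+1+3=11 → 30/45 = 0.66667
  arts: TP=7, FP=1+0+0+3=4, FN=0+1+1+0=2 → 14/20 = 0.70000
Macro-F1 score = mean = (0.51613 + 0.69231 + 0.65000 + 0.66667 + 0.70000) / 5 = 0.6450

0.6450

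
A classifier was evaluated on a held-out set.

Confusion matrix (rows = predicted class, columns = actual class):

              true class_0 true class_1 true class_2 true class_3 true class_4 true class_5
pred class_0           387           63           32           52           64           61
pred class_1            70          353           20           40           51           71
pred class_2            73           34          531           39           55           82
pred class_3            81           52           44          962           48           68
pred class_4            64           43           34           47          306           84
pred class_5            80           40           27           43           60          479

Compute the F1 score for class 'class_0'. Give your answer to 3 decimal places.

0.547

F1 score = 2·TP/(2·TP+FP+FN).
class_0: TP=387, FP=63+32+52+64+61=272, FN=70+73+81+64+80=368 → 774/1414 = 0.5474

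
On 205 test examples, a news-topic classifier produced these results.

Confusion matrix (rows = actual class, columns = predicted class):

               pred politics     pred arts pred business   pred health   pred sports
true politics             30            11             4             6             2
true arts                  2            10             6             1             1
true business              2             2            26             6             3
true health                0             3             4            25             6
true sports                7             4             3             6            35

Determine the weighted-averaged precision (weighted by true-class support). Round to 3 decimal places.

0.642

Per-class precision (TP/(TP+FP)):
  politics: TP=30, FP=2+2+0+7=11 → 30/41 = 0.7317
  arts: TP=10, FP=11+2+3+4=20 → 10/30 = 0.3333
  business: TP=26, FP=4+6+4+3=17 → 26/43 = 0.6047
  health: TP=25, FP=6+1+6+6=19 → 25/44 = 0.5682
  sports: TP=35, FP=2+1+3+6=12 → 35/47 = 0.7447
Weighted-precision = Σ (supportᵢ/N)·precisionᵢ with N=205: (53/205)·0.7317 + (20/205)·0.3333 + (39/205)·0.6047 + (38/205)·0.5682 + (55/205)·0.7447 = 0.642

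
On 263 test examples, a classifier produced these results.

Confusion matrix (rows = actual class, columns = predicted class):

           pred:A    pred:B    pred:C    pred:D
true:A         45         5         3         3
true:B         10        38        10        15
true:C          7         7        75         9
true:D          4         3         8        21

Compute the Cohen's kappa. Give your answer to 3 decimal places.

Observed agreement pₒ = trace/N = 179/263 = 0.6806
Expected agreement pₑ = Σ (rowᵢ·colᵢ)/N² = (56·66 + 73·53 + 98·96 + 36·48)/263² = 0.2704
κ = (pₒ − pₑ)/(1 − pₑ) = (0.6806 − 0.2704)/(1 − 0.2704) = 0.562

0.562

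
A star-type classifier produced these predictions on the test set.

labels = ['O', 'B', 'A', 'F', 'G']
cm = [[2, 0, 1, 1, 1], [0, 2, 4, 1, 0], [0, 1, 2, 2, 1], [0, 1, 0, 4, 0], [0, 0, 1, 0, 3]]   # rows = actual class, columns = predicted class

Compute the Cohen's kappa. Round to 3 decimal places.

Observed agreement pₒ = trace/N = 13/27 = 0.4815
Expected agreement pₑ = Σ (rowᵢ·colᵢ)/N² = (5·2 + 7·4 + 6·8 + 5·8 + 4·5)/27² = 0.2003
κ = (pₒ − pₑ)/(1 − pₑ) = (0.4815 − 0.2003)/(1 − 0.2003) = 0.352

0.352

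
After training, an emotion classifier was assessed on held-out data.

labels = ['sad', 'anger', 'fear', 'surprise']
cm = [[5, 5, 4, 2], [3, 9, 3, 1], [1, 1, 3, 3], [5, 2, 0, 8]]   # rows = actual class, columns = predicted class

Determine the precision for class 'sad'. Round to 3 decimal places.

0.357

precision = TP/(TP+FP).
sad: TP=5, FP=3+1+5=9 → 5/14 = 0.3571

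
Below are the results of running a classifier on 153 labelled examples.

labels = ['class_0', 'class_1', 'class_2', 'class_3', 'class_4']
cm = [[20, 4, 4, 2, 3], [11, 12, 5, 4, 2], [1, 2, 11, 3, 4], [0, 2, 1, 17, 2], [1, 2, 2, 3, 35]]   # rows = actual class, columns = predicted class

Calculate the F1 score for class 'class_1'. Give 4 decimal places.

F1 score = 2·TP/(2·TP+FP+FN).
class_1: TP=12, FP=4+2+2+2=10, FN=11+5+4+2=22 → 24/56 = 0.42857

0.4286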